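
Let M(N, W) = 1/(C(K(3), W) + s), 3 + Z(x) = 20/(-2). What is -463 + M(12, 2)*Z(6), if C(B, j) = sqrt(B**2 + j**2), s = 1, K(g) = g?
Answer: -5543/12 - 13*sqrt(13)/12 ≈ -465.82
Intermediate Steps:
Z(x) = -13 (Z(x) = -3 + 20/(-2) = -3 + 20*(-1/2) = -3 - 10 = -13)
M(N, W) = 1/(1 + sqrt(9 + W**2)) (M(N, W) = 1/(sqrt(3**2 + W**2) + 1) = 1/(sqrt(9 + W**2) + 1) = 1/(1 + sqrt(9 + W**2)))
-463 + M(12, 2)*Z(6) = -463 - 13/(1 + sqrt(9 + 2**2)) = -463 - 13/(1 + sqrt(9 + 4)) = -463 - 13/(1 + sqrt(13))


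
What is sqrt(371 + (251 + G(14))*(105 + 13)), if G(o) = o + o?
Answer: 13*sqrt(197) ≈ 182.46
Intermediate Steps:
G(o) = 2*o
sqrt(371 + (251 + G(14))*(105 + 13)) = sqrt(371 + (251 + 2*14)*(105 + 13)) = sqrt(371 + (251 + 28)*118) = sqrt(371 + 279*118) = sqrt(371 + 32922) = sqrt(33293) = 13*sqrt(197)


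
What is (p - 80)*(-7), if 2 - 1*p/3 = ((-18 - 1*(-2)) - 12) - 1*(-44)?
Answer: 854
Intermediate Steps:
p = -42 (p = 6 - 3*(((-18 - 1*(-2)) - 12) - 1*(-44)) = 6 - 3*(((-18 + 2) - 12) + 44) = 6 - 3*((-16 - 12) + 44) = 6 - 3*(-28 + 44) = 6 - 3*16 = 6 - 48 = -42)
(p - 80)*(-7) = (-42 - 80)*(-7) = -122*(-7) = 854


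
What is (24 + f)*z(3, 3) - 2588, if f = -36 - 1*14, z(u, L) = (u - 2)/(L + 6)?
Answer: -23318/9 ≈ -2590.9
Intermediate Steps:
z(u, L) = (-2 + u)/(6 + L)
f = -50 (f = -36 - 14 = -50)
(24 + f)*z(3, 3) - 2588 = (24 - 50)*((-2 + 3)/(6 + 3)) - 2588 = -26/9 - 2588 = -23318/9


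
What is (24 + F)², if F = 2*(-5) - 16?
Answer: 4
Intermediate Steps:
F = -26 (F = -10 - 16 = -26)
(24 + F)² = (24 - 26)² = (-2)² = 4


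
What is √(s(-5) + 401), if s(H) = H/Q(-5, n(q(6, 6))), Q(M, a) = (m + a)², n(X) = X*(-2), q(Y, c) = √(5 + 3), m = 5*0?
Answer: √25654/8 ≈ 20.021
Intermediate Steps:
m = 0
q(Y, c) = 2*√2 (q(Y, c) = √8 = 2*√2)
n(X) = -2*X
Q(M, a) = a² (Q(M, a) = (0 + a)² = a²)
s(H) = H/32 (s(H) = H/((-4*√2)²) = H/32)
√(s(-5) + 401) = √((1/32)*(-5) + 401) = √(-5/32 + 401) = √(12827/32) = √25654/8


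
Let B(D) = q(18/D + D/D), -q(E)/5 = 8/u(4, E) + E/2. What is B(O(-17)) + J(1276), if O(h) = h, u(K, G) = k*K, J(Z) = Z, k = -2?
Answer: 43559/34 ≈ 1281.1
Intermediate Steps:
u(K, G) = -2*K
q(E) = 5 - 5*E/2 (q(E) = -5*(8/((-2*4)) + E/2) = -5*(8/(-8) + E*(1/2)) = -5*(8*(-1/8) + E/2) = -5*(-1 + E/2) = 5 - 5*E/2)
B(D) = 5/2 - 45/D (B(D) = 5 - 5*(18/D + D/D)/2 = 5 - 5*(18/D + 1)/2 = 5 - 5*(1 + 18/D)/2 = 5 + (-5/2 - 45/D) = 5/2 - 45/D)
B(O(-17)) + J(1276) = (5/2 - 45/(-17)) + 1276 = (5/2 - 45*(-1/17)) + 1276 = (5/2 + 45/17) + 1276 = 175/34 + 1276 = 43559/34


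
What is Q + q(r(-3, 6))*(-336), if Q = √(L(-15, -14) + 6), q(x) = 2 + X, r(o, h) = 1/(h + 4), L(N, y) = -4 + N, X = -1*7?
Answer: 1680 + I*√13 ≈ 1680.0 + 3.6056*I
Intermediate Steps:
X = -7
r(o, h) = 1/(4 + h)
q(x) = -5 (q(x) = 2 - 7 = -5)
Q = I*√13 (Q = √((-4 - 15) + 6) = √(-19 + 6) = √(-13) = I*√13 ≈ 3.6056*I)
Q + q(r(-3, 6))*(-336) = I*√13 - 5*(-336) = I*√13 + 1680 = 1680 + I*√13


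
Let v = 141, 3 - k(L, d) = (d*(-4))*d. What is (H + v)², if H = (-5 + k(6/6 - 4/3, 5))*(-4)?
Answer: 63001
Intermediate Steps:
k(L, d) = 3 + 4*d² (k(L, d) = 3 - d*(-4)*d = 3 - (-4*d)*d = 3 - (-4)*d² = 3 + 4*d²)
H = -392 (H = (-5 + (3 + 4*5²))*(-4) = (-5 + (3 + 4*25))*(-4) = (-5 + (3 + 100))*(-4) = (-5 + 103)*(-4) = 98*(-4) = -392)
(H + v)² = (-392 + 141)² = (-251)² = 63001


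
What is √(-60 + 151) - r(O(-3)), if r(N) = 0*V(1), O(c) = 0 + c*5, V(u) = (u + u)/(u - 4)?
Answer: √91 ≈ 9.5394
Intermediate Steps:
V(u) = 2*u/(-4 + u) (V(u) = (2*u)/(-4 + u) = 2*u/(-4 + u))
O(c) = 5*c (O(c) = 0 + 5*c = 5*c)
r(N) = 0 (r(N) = 0*(2*1/(-4 + 1)) = 0*(2*1/(-3)) = 0*(2*1*(-⅓)) = 0*(-⅔) = 0)
√(-60 + 151) - r(O(-3)) = √(-60 + 151) - 1*0 = √91 + 0 = √91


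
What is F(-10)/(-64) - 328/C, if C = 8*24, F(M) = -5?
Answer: -313/192 ≈ -1.6302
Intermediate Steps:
C = 192
F(-10)/(-64) - 328/C = -5/(-64) - 328/192 = -5*(-1/64) - 328*1/192 = 5/64 - 41/24 = -313/192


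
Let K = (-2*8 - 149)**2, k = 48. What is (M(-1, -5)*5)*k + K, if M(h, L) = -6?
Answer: 25785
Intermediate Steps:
K = 27225 (K = (-16 - 149)**2 = (-165)**2 = 27225)
(M(-1, -5)*5)*k + K = -6*5*48 + 27225 = -30*48 + 27225 = -1440 + 27225 = 25785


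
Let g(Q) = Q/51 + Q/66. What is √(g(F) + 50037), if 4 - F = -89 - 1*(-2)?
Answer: √6999417854/374 ≈ 223.70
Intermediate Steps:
F = 91 (F = 4 - (-89 - 1*(-2)) = 4 - (-89 + 2) = 4 - 1*(-87) = 4 + 87 = 91)
g(Q) = 13*Q/374 (g(Q) = Q*(1/51) + Q*(1/66) = Q/51 + Q/66 = 13*Q/374)
√(g(F) + 50037) = √((13/374)*91 + 50037) = √(1183/374 + 50037) = √(18715021/374) = √6999417854/374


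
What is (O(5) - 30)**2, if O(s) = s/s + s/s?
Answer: 784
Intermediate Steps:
O(s) = 2 (O(s) = 1 + 1 = 2)
(O(5) - 30)**2 = (2 - 30)**2 = (-28)**2 = 784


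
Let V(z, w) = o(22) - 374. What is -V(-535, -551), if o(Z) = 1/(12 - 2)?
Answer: 3739/10 ≈ 373.90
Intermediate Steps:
o(Z) = ⅒ (o(Z) = 1/10 = ⅒)
V(z, w) = -3739/10 (V(z, w) = ⅒ - 374 = -3739/10)
-V(-535, -551) = -1*(-3739/10) = 3739/10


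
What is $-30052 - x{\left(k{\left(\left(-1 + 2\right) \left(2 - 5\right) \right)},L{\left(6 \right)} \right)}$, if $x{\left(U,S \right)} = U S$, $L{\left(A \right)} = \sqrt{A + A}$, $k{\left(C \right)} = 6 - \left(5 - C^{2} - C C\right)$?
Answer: $-30052 - 38 \sqrt{3} \approx -30118.0$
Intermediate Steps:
$k{\left(C \right)} = 1 + 2 C^{2}$ ($k{\left(C \right)} = 6 + \left(\left(C^{2} + C^{2}\right) - 5\right) = 6 + \left(2 C^{2} - 5\right) = 6 + \left(-5 + 2 C^{2}\right) = 1 + 2 C^{2}$)
$L{\left(A \right)} = \sqrt{2} \sqrt{A}$ ($L{\left(A \right)} = \sqrt{2 A} = \sqrt{2} \sqrt{A}$)
$x{\left(U,S \right)} = S U$
$-30052 - x{\left(k{\left(\left(-1 + 2\right) \left(2 - 5\right) \right)},L{\left(6 \right)} \right)} = -30052 - \sqrt{2} \sqrt{6} \left(1 + 2 \left(\left(-1 + 2\right) \left(2 - 5\right)\right)^{2}\right) = -30052 - 2 \sqrt{3} \left(1 + 2 \left(1 \left(-3\right)\right)^{2}\right) = -30052 - 2 \sqrt{3} \left(1 + 2 \left(-3\right)^{2}\right) = -30052 - 2 \sqrt{3} \left(1 + 2 \cdot 9\right) = -30052 - 2 \sqrt{3} \left(1 + 18\right) = -30052 - 2 \sqrt{3} \cdot 19 = -30052 - 38 \sqrt{3}$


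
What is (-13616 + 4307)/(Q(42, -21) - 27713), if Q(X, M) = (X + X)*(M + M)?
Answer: 9309/31241 ≈ 0.29797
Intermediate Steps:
Q(X, M) = 4*M*X (Q(X, M) = (2*X)*(2*M) = 4*M*X)
(-13616 + 4307)/(Q(42, -21) - 27713) = (-13616 + 4307)/(4*(-21)*42 - 27713) = -9309/(-3528 - 27713) = -9309/(-31241) = -9309*(-1/31241) = 9309/31241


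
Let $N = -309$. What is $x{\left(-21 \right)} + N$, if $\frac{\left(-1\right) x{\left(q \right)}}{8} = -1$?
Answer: $-301$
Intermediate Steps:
$x{\left(q \right)} = 8$ ($x{\left(q \right)} = \left(-8\right) \left(-1\right) = 8$)
$x{\left(-21 \right)} + N = 8 - 309 = -301$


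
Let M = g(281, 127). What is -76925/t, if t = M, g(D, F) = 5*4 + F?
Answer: -76925/147 ≈ -523.30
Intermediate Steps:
g(D, F) = 20 + F
M = 147 (M = 20 + 127 = 147)
t = 147
-76925/t = -76925/147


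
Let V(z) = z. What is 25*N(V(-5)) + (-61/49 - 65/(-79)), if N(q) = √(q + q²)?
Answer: -1634/3871 + 50*√5 ≈ 111.38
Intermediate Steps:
25*N(V(-5)) + (-61/49 - 65/(-79)) = 25*√(-5*(1 - 5)) + (-61/49 - 65/(-79)) = 25*√(-5*(-4)) + (-61*1/49 - 65*(-1/79)) = 25*√20 + (-61/49 + 65/79) = 25*(2*√5) - 1634/3871 = 50*√5 - 1634/3871 = -1634/3871 + 50*√5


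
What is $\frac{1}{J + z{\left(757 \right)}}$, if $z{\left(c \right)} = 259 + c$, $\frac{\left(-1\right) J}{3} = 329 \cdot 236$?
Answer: $- \frac{1}{231916} \approx -4.3119 \cdot 10^{-6}$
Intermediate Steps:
$J = -232932$ ($J = - 3 \cdot 329 \cdot 236 = \left(-3\right) 77644 = -232932$)
$\frac{1}{J + z{\left(757 \right)}} = \frac{1}{-232932 + \left(259 + 757\right)} = \frac{1}{-232932 + 1016} = \frac{1}{-231916} = - \frac{1}{231916}$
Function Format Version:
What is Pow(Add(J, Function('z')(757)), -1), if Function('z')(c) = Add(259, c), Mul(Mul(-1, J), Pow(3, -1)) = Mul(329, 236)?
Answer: Rational(-1, 231916) ≈ -4.3119e-6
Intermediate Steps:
J = -232932 (J = Mul(-3, Mul(329, 236)) = Mul(-3, 77644) = -232932)
Pow(Add(J, Function('z')(757)), -1) = Pow(Add(-232932, Add(259, 757)), -1) = Pow(Add(-232932, 1016), -1) = Pow(-231916, -1) = Rational(-1, 231916)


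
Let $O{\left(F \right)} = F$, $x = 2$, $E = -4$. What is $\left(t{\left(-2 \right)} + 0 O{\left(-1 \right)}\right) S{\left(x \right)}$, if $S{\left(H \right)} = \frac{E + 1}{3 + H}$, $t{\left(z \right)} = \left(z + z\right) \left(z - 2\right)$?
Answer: $- \frac{48}{5} \approx -9.6$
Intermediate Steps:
$t{\left(z \right)} = 2 z \left(-2 + z\right)$
$S{\left(H \right)} = - \frac{3}{3 + H}$ ($S{\left(H \right)} = \frac{-4 + 1}{3 + H} = - \frac{3}{3 + H}$)
$\left(t{\left(-2 \right)} + 0 O{\left(-1 \right)}\right) S{\left(x \right)} = \left(2 \left(-2\right) \left(-2 - 2\right) + 0 \left(-1\right)\right) \left(- \frac{3}{3 + 2}\right) = \left(2 \left(-2\right) \left(-4\right) + 0\right) \left(- \frac{3}{5}\right) = \left(16 + 0\right) \left(\left(-3\right) \frac{1}{5}\right) = 16 \left(- \frac{3}{5}\right) = - \frac{48}{5}$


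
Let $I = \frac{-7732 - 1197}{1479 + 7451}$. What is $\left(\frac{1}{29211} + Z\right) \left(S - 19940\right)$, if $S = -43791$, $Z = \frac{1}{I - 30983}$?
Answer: $- \frac{1009045848859}{8082307433109} \approx -0.12485$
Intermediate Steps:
$I = - \frac{8929}{8930} \approx -0.99989$
$Z = - \frac{8930}{276687119}$ ($Z = \frac{1}{- \frac{8929}{8930} - 30983} = \frac{1}{- \frac{276687119}{8930}} = - \frac{8930}{276687119} \approx -3.2275 \cdot 10^{-5}$)
$\left(\frac{1}{29211} + Z\right) \left(S - 19940\right) = \left(\frac{1}{29211} - \frac{8930}{276687119}\right) \left(-43791 - 19940\right) = \left(\frac{1}{29211} - \frac{8930}{276687119}\right) \left(-63731\right) = \frac{15832889}{8082307433109} \left(-63731\right) = - \frac{1009045848859}{8082307433109}$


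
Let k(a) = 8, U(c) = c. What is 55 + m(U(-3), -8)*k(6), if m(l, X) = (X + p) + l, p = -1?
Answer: -41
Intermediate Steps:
m(l, X) = -1 + X + l (m(l, X) = (X - 1) + l = (-1 + X) + l = -1 + X + l)
55 + m(U(-3), -8)*k(6) = 55 + (-1 - 8 - 3)*8 = 55 - 12*8 = 55 - 96 = -41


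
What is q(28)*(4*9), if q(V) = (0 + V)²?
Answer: 28224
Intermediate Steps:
q(V) = V²
q(28)*(4*9) = 28²*(4*9) = 784*36 = 28224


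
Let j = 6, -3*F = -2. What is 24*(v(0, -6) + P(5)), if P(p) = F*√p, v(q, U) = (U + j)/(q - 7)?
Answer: 16*√5 ≈ 35.777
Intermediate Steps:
F = ⅔ (F = -⅓*(-2) = ⅔ ≈ 0.66667)
v(q, U) = (6 + U)/(-7 + q) (v(q, U) = (U + 6)/(q - 7) = (6 + U)/(-7 + q))
P(p) = 2*√p/3
24*(v(0, -6) + P(5)) = 24*((6 - 6)/(-7 + 0) + 2*√5/3) = 24*(0/(-7) + 2*√5/3) = 24*(-⅐*0 + 2*√5/3) = 24*(0 + 2*√5/3) = 24*(2*√5/3) = 16*√5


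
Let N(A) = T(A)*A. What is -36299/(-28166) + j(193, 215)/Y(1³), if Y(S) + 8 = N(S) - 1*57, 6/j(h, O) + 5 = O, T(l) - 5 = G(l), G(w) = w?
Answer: 74929269/58162790 ≈ 1.2883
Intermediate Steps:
T(l) = 5 + l
j(h, O) = 6/(-5 + O)
N(A) = A*(5 + A) (N(A) = (5 + A)*A = A*(5 + A))
Y(S) = -65 + S*(5 + S) (Y(S) = -8 + (S*(5 + S) - 1*57) = -8 + (S*(5 + S) - 57) = -8 + (-57 + S*(5 + S)) = -65 + S*(5 + S))
-36299/(-28166) + j(193, 215)/Y(1³) = -36299/(-28166) + (6/(-5 + 215))/(-65 + 1³*(5 + 1³)) = -36299*(-1/28166) + (6/210)/(-65 + 1*(5 + 1)) = 36299/28166 + (6*(1/210))/(-65 + 1*6) = 36299/28166 + 1/(35*(-65 + 6)) = 36299/28166 + (1/35)/(-59) = 36299/28166 + (1/35)*(-1/59) = 36299/28166 - 1/2065 = 74929269/58162790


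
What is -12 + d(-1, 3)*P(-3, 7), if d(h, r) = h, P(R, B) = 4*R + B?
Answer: -7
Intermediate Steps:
P(R, B) = B + 4*R
-12 + d(-1, 3)*P(-3, 7) = -12 - (7 + 4*(-3)) = -12 - (7 - 12) = -12 - 1*(-5) = -12 + 5 = -7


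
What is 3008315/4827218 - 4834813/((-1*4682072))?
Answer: 1100701287321/664746536344 ≈ 1.6558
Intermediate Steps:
3008315/4827218 - 4834813/((-1*4682072)) = 3008315*(1/4827218) - 4834813/(-4682072) = 3008315/4827218 - 4834813*(-1/4682072) = 3008315/4827218 + 4834813/4682072 = 1100701287321/664746536344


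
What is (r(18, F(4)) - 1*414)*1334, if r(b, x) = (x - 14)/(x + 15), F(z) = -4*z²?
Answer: -26957472/49 ≈ -5.5015e+5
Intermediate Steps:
r(b, x) = (-14 + x)/(15 + x)
(r(18, F(4)) - 1*414)*1334 = ((-14 - 4*4²)/(15 - 4*4²) - 1*414)*1334 = ((-14 - 4*16)/(15 - 4*16) - 414)*1334 = ((-14 - 64)/(15 - 64) - 414)*1334 = (-78/(-49) - 414)*1334 = (-1/49*(-78) - 414)*1334 = (78/49 - 414)*1334 = -20208/49*1334 = -26957472/49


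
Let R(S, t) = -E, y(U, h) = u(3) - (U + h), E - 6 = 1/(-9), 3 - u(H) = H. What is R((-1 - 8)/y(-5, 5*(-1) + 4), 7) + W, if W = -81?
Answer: -782/9 ≈ -86.889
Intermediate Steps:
u(H) = 3 - H
E = 53/9 (E = 6 + 1/(-9) = 6 - ⅑ = 53/9 ≈ 5.8889)
y(U, h) = -U - h (y(U, h) = (3 - 1*3) - (U + h) = (3 - 3) + (-U - h) = 0 + (-U - h) = -U - h)
R(S, t) = -53/9 (R(S, t) = -1*53/9 = -53/9)
R((-1 - 8)/y(-5, 5*(-1) + 4), 7) + W = -53/9 - 81 = -782/9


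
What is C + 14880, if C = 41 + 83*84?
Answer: 21893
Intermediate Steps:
C = 7013 (C = 41 + 6972 = 7013)
C + 14880 = 7013 + 14880 = 21893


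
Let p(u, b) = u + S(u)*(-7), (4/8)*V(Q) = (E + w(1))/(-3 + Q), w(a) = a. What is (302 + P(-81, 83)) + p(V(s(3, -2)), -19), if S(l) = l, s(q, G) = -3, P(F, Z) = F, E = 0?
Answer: 223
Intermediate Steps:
V(Q) = 2/(-3 + Q) (V(Q) = 2*((0 + 1)/(-3 + Q)) = 2*(1/(-3 + Q)) = 2/(-3 + Q))
p(u, b) = -6*u (p(u, b) = u + u*(-7) = u - 7*u = -6*u)
(302 + P(-81, 83)) + p(V(s(3, -2)), -19) = (302 - 81) - 12/(-3 - 3) = 221 - 12/(-6) = 221 - 12*(-1)/6 = 221 - 6*(-⅓) = 221 + 2 = 223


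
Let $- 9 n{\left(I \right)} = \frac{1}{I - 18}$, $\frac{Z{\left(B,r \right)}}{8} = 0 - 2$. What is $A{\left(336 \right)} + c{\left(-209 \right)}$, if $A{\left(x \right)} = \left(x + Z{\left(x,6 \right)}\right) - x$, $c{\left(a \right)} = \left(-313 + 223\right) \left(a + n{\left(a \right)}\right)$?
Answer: $\frac{4266228}{227} \approx 18794.0$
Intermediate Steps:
$Z{\left(B,r \right)} = -16$ ($Z{\left(B,r \right)} = 8 \left(0 - 2\right) = 8 \left(-2\right) = -16$)
$n{\left(I \right)} = - \frac{1}{9 \left(-18 + I\right)}$ ($n{\left(I \right)} = - \frac{1}{9 \left(I - 18\right)} = - \frac{1}{9 \left(-18 + I\right)}$)
$c{\left(a \right)} = - 90 a + \frac{90}{-162 + 9 a}$ ($c{\left(a \right)} = \left(-313 + 223\right) \left(a - \frac{1}{-162 + 9 a}\right) = - 90 \left(a - \frac{1}{-162 + 9 a}\right) = - 90 a + \frac{90}{-162 + 9 a}$)
$A{\left(x \right)} = -16$ ($A{\left(x \right)} = \left(x - 16\right) - x = \left(-16 + x\right) - x = -16$)
$A{\left(336 \right)} + c{\left(-209 \right)} = -16 + \frac{10 \left(1 - - 1881 \left(-18 - 209\right)\right)}{-18 - 209} = -16 + \frac{10 \left(1 - \left(-1881\right) \left(-227\right)\right)}{-227} = -16 + 10 \left(- \frac{1}{227}\right) \left(1 - 426987\right) = -16 + 10 \left(- \frac{1}{227}\right) \left(-426986\right) = -16 + \frac{4269860}{227} = \frac{4266228}{227}$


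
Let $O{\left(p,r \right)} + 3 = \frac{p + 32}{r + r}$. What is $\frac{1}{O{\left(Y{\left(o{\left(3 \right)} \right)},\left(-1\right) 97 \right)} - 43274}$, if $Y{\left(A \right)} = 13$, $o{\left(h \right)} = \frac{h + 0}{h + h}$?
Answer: $- \frac{194}{8395783} \approx -2.3107 \cdot 10^{-5}$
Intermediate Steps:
$o{\left(h \right)} = \frac{1}{2}$ ($o{\left(h \right)} = \frac{h}{2 h} = h \frac{1}{2 h} = \frac{1}{2}$)
$O{\left(p,r \right)} = -3 + \frac{32 + p}{2 r}$ ($O{\left(p,r \right)} = -3 + \frac{p + 32}{r + r} = -3 + \frac{32 + p}{2 r}$)
$\frac{1}{O{\left(Y{\left(o{\left(3 \right)} \right)},\left(-1\right) 97 \right)} - 43274} = \frac{1}{\frac{32 + 13 - 6 \left(\left(-1\right) 97\right)}{2 \left(\left(-1\right) 97\right)} - 43274} = \frac{1}{\frac{32 + 13 - -582}{2 \left(-97\right)} - 43274} = \frac{1}{\frac{1}{2} \left(- \frac{1}{97}\right) \left(32 + 13 + 582\right) - 43274} = \frac{1}{\frac{1}{2} \left(- \frac{1}{97}\right) 627 - 43274} = \frac{1}{- \frac{627}{194} - 43274} = \frac{1}{- \frac{8395783}{194}} = - \frac{194}{8395783}$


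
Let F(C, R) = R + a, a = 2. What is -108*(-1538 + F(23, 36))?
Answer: 162000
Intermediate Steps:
F(C, R) = 2 + R (F(C, R) = R + 2 = 2 + R)
-108*(-1538 + F(23, 36)) = -108*(-1538 + (2 + 36)) = -108*(-1538 + 38) = -108*(-1500) = 162000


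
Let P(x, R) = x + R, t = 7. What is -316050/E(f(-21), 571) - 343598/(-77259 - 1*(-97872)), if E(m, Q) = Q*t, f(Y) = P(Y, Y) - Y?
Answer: -1126871408/11770023 ≈ -95.741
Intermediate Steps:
P(x, R) = R + x
f(Y) = Y (f(Y) = (Y + Y) - Y = 2*Y - Y = Y)
E(m, Q) = 7*Q (E(m, Q) = Q*7 = 7*Q)
-316050/E(f(-21), 571) - 343598/(-77259 - 1*(-97872)) = -316050/(7*571) - 343598/(-77259 - 1*(-97872)) = -316050/3997 - 343598/(-77259 + 97872) = -316050*1/3997 - 343598/20613 = -45150/571 - 343598*1/20613 = -45150/571 - 343598/20613 = -1126871408/11770023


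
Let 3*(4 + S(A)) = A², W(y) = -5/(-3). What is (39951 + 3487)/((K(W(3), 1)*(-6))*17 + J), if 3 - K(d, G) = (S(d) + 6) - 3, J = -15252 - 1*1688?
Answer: -195471/77641 ≈ -2.5176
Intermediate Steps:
W(y) = 5/3 (W(y) = -5*(-⅓) = 5/3)
S(A) = -4 + A²/3
J = -16940 (J = -15252 - 1688 = -16940)
K(d, G) = 4 - d²/3 (K(d, G) = 3 - (((-4 + d²/3) + 6) - 3) = 3 - ((2 + d²/3) - 3) = 3 - (-1 + d²/3) = 3 + (1 - d²/3) = 4 - d²/3)
(39951 + 3487)/((K(W(3), 1)*(-6))*17 + J) = (39951 + 3487)/(((4 - (5/3)²/3)*(-6))*17 - 16940) = 43438/(((4 - ⅓*25/9)*(-6))*17 - 16940) = 43438/(((4 - 25/27)*(-6))*17 - 16940) = 43438/(((83/27)*(-6))*17 - 16940) = 43438/(-166/9*17 - 16940) = 43438/(-2822/9 - 16940) = 43438/(-155282/9) = 43438*(-9/155282) = -195471/77641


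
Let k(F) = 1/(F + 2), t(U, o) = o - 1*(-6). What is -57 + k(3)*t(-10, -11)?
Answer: -58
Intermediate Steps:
t(U, o) = 6 + o (t(U, o) = o + 6 = 6 + o)
k(F) = 1/(2 + F)
-57 + k(3)*t(-10, -11) = -57 + (6 - 11)/(2 + 3) = -57 - 5/5 = -57 + (⅕)*(-5) = -57 - 1 = -58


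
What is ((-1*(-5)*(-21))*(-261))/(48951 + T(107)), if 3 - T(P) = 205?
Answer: 945/1681 ≈ 0.56217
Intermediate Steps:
T(P) = -202 (T(P) = 3 - 1*205 = 3 - 205 = -202)
((-1*(-5)*(-21))*(-261))/(48951 + T(107)) = ((-1*(-5)*(-21))*(-261))/(48951 - 202) = ((5*(-21))*(-261))/48749 = -105*(-261)*(1/48749) = 27405*(1/48749) = 945/1681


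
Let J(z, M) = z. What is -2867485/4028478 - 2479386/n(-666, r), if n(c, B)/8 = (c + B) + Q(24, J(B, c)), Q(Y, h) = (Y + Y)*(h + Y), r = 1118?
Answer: -2813998310587/445291844208 ≈ -6.3195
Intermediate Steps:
Q(Y, h) = 2*Y*(Y + h) (Q(Y, h) = (2*Y)*(Y + h) = 2*Y*(Y + h))
n(c, B) = 9216 + 8*c + 392*B (n(c, B) = 8*((c + B) + 2*24*(24 + B)) = 8*((B + c) + (1152 + 48*B)) = 8*(1152 + c + 49*B) = 9216 + 8*c + 392*B)
-2867485/4028478 - 2479386/n(-666, r) = -2867485/4028478 - 2479386/(9216 + 8*(-666) + 392*1118) = -2867485*1/4028478 - 2479386/(9216 - 5328 + 438256) = -2867485/4028478 - 2479386/442144 = -2867485/4028478 - 2479386*1/442144 = -2867485/4028478 - 1239693/221072 = -2813998310587/445291844208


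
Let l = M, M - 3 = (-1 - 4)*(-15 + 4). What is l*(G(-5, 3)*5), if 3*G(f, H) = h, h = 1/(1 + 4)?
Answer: 58/3 ≈ 19.333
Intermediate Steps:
h = 1/5 ≈ 0.20000
G(f, H) = 1/15 (G(f, H) = (1/3)*(1/5) = 1/15)
M = 58 (M = 3 + (-1 - 4)*(-15 + 4) = 3 - 5*(-11) = 3 + 55 = 58)
l = 58
l*(G(-5, 3)*5) = 58*((1/15)*5) = 58*(1/3) = 58/3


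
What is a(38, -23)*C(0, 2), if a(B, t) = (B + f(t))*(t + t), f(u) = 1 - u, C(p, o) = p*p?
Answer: 0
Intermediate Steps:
C(p, o) = p²
a(B, t) = 2*t*(1 + B - t) (a(B, t) = (B + (1 - t))*(t + t) = (1 + B - t)*(2*t) = 2*t*(1 + B - t))
a(38, -23)*C(0, 2) = (2*(-23)*(1 + 38 - 1*(-23)))*0² = (2*(-23)*(1 + 38 + 23))*0 = (2*(-23)*62)*0 = -2852*0 = 0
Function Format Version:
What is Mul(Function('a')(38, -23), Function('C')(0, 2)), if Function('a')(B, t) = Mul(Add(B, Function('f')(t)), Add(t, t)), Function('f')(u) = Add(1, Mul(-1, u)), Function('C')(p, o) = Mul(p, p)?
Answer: 0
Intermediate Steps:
Function('C')(p, o) = Pow(p, 2)
Function('a')(B, t) = Mul(2, t, Add(1, B, Mul(-1, t))) (Function('a')(B, t) = Mul(Add(B, Add(1, Mul(-1, t))), Add(t, t)) = Mul(Add(1, B, Mul(-1, t)), Mul(2, t)) = Mul(2, t, Add(1, B, Mul(-1, t))))
Mul(Function('a')(38, -23), Function('C')(0, 2)) = Mul(Mul(2, -23, Add(1, 38, Mul(-1, -23))), Pow(0, 2)) = Mul(Mul(2, -23, Add(1, 38, 23)), 0) = Mul(Mul(2, -23, 62), 0) = Mul(-2852, 0) = 0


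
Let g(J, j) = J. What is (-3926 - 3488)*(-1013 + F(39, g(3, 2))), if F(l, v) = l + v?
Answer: 7198994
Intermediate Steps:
(-3926 - 3488)*(-1013 + F(39, g(3, 2))) = (-3926 - 3488)*(-1013 + (39 + 3)) = -7414*(-1013 + 42) = -7414*(-971) = 7198994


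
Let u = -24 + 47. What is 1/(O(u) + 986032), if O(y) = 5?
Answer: 1/986037 ≈ 1.0142e-6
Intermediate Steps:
u = 23
1/(O(u) + 986032) = 1/(5 + 986032) = 1/986037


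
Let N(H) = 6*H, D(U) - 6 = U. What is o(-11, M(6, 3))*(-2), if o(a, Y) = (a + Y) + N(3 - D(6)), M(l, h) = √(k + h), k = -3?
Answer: 130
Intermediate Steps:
D(U) = 6 + U
M(l, h) = √(-3 + h)
o(a, Y) = -54 + Y + a (o(a, Y) = (a + Y) + 6*(3 - (6 + 6)) = (Y + a) + 6*(3 - 1*12) = (Y + a) + 6*(3 - 12) = (Y + a) + 6*(-9) = (Y + a) - 54 = -54 + Y + a)
o(-11, M(6, 3))*(-2) = (-54 + √(-3 + 3) - 11)*(-2) = (-54 + √0 - 11)*(-2) = (-54 + 0 - 11)*(-2) = -65*(-2) = 130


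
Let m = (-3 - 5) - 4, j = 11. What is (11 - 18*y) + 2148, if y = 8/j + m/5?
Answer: 120401/55 ≈ 2189.1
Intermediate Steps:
m = -12 (m = -8 - 4 = -12)
y = -92/55 (y = 8/11 - 12/5 = -92/55 ≈ -1.6727)
(11 - 18*y) + 2148 = (11 - 18*(-92/55)) + 2148 = (11 + 1656/55) + 2148 = 2261/55 + 2148 = 120401/55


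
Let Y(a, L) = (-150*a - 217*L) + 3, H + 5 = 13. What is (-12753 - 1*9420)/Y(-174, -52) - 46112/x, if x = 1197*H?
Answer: -34577107/6393177 ≈ -5.4084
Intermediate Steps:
H = 8 (H = -5 + 13 = 8)
Y(a, L) = 3 - 217*L - 150*a (Y(a, L) = (-217*L - 150*a) + 3 = 3 - 217*L - 150*a)
x = 9576 (x = 1197*8 = 9576)
(-12753 - 1*9420)/Y(-174, -52) - 46112/x = (-12753 - 1*9420)/(3 - 217*(-52) - 150*(-174)) - 46112/9576 = (-12753 - 9420)/(3 + 11284 + 26100) - 46112*1/9576 = -22173/37387 - 5764/1197 = -34577107/6393177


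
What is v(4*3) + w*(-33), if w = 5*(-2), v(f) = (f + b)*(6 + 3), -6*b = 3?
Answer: 867/2 ≈ 433.50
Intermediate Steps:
b = -½ (b = -⅙*3 = -½ ≈ -0.50000)
v(f) = -9/2 + 9*f (v(f) = (f - ½)*(6 + 3) = (-½ + f)*9 = -9/2 + 9*f)
w = -10
v(4*3) + w*(-33) = (-9/2 + 9*(4*3)) - 10*(-33) = (-9/2 + 9*12) + 330 = (-9/2 + 108) + 330 = 207/2 + 330 = 867/2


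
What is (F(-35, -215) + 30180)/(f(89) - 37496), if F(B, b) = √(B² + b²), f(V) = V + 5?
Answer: -15090/18701 - 5*√1898/37402 ≈ -0.81273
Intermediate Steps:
f(V) = 5 + V
(F(-35, -215) + 30180)/(f(89) - 37496) = (√((-35)² + (-215)²) + 30180)/((5 + 89) - 37496) = (√(1225 + 46225) + 30180)/(94 - 37496) = (√47450 + 30180)/(-37402) = (5*√1898 + 30180)*(-1/37402) = (30180 + 5*√1898)*(-1/37402) = -15090/18701 - 5*√1898/37402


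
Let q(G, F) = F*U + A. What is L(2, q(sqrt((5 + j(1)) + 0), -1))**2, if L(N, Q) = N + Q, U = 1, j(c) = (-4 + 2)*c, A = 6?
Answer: 49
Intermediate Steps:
j(c) = -2*c
q(G, F) = 6 + F (q(G, F) = F*1 + 6 = F + 6 = 6 + F)
L(2, q(sqrt((5 + j(1)) + 0), -1))**2 = (2 + (6 - 1))**2 = (2 + 5)**2 = 7**2 = 49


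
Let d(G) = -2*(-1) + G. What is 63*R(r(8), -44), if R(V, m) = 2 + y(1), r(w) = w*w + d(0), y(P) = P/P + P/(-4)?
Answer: 693/4 ≈ 173.25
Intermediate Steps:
d(G) = 2 + G
y(P) = 1 - P/4 (y(P) = 1 + P*(-¼) = 1 - P/4)
r(w) = 2 + w² (r(w) = w*w + (2 + 0) = w² + 2 = 2 + w²)
R(V, m) = 11/4 (R(V, m) = 2 + (1 - ¼*1) = 2 + (1 - ¼) = 2 + ¾ = 11/4)
63*R(r(8), -44) = 63*(11/4) = 693/4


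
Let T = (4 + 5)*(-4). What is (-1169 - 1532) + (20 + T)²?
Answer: -2445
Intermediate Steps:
T = -36 (T = 9*(-4) = -36)
(-1169 - 1532) + (20 + T)² = (-1169 - 1532) + (20 - 36)² = -2701 + (-16)² = -2701 + 256 = -2445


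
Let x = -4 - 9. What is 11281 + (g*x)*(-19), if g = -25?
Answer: 5106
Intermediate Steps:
x = -13
11281 + (g*x)*(-19) = 11281 - 25*(-13)*(-19) = 11281 + 325*(-19) = 11281 - 6175 = 5106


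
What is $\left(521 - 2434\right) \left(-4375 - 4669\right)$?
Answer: $17301172$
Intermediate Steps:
$\left(521 - 2434\right) \left(-4375 - 4669\right) = \left(521 - 2434\right) \left(-9044\right) = \left(-1913\right) \left(-9044\right) = 17301172$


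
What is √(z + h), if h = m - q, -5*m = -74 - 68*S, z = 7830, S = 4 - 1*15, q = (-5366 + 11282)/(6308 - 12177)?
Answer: 2*√1656857024570/29345 ≈ 87.728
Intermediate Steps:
q = -5916/5869 (q = 5916/(-5869) = 5916*(-1/5869) = -5916/5869 ≈ -1.0080)
S = -11 (S = 4 - 15 = -11)
m = -674/5 (m = -(-74 - 68*(-11))/5 = -(-74 + 748)/5 = -⅕*674 = -674/5 ≈ -134.80)
h = -3926126/29345 (h = -674/5 - 1*(-5916/5869) = -674/5 + 5916/5869 = -3926126/29345 ≈ -133.79)
√(z + h) = √(7830 - 3926126/29345) = √(225845224/29345) = 2*√1656857024570/29345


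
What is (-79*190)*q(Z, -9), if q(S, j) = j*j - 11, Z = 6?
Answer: -1050700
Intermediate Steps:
q(S, j) = -11 + j**2 (q(S, j) = j**2 - 11 = -11 + j**2)
(-79*190)*q(Z, -9) = (-79*190)*(-11 + (-9)**2) = -15010*(-11 + 81) = -15010*70 = -1050700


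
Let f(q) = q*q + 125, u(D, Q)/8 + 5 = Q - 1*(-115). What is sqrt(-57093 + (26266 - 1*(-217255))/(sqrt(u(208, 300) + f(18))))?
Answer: sqrt(-793903343013 + 908089809*sqrt(3729))/3729 ≈ 230.45*I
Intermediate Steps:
u(D, Q) = 880 + 8*Q (u(D, Q) = -40 + 8*(Q - 1*(-115)) = -40 + 8*(Q + 115) = -40 + 8*(115 + Q) = -40 + (920 + 8*Q) = 880 + 8*Q)
f(q) = 125 + q**2 (f(q) = q**2 + 125 = 125 + q**2)
sqrt(-57093 + (26266 - 1*(-217255))/(sqrt(u(208, 300) + f(18)))) = sqrt(-57093 + (26266 - 1*(-217255))/(sqrt((880 + 8*300) + (125 + 18**2)))) = sqrt(-57093 + (26266 + 217255)/(sqrt((880 + 2400) + (125 + 324)))) = sqrt(-57093 + 243521/(sqrt(3280 + 449))) = sqrt(-57093 + 243521/(sqrt(3729))) = sqrt(-57093 + 243521*(sqrt(3729)/3729)) = sqrt(-57093 + 243521*sqrt(3729)/3729)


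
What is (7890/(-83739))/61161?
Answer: -2630/1707186993 ≈ -1.5405e-6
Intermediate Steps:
(7890/(-83739))/61161 = (7890*(-1/83739))*(1/61161) = -2630/27913*1/61161 = -2630/1707186993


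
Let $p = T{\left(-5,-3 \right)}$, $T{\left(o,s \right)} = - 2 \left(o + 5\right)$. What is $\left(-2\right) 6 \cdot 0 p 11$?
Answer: $0$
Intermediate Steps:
$T{\left(o,s \right)} = -10 - 2 o$ ($T{\left(o,s \right)} = - 2 \left(5 + o\right) = -10 - 2 o$)
$p = 0$ ($p = -10 - -10 = -10 + 10 = 0$)
$\left(-2\right) 6 \cdot 0 p 11 = \left(-2\right) 6 \cdot 0 \cdot 0 \cdot 11 = \left(-12\right) 0 \cdot 0 \cdot 11 = 0 \cdot 0 \cdot 11 = 0 \cdot 11 = 0$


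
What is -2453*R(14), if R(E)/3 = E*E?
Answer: -1442364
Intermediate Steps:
R(E) = 3*E**2 (R(E) = 3*(E*E) = 3*E**2)
-2453*R(14) = -7359*14**2 = -7359*196 = -2453*588 = -1442364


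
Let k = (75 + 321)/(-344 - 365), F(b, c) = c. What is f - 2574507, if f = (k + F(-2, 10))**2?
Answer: -1294110943631/502681 ≈ -2.5744e+6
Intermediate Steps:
k = -396/709 (k = 396/(-709) = 396*(-1/709) = -396/709 ≈ -0.55853)
f = 44809636/502681 (f = (-396/709 + 10)**2 = (6694/709)**2 = 44809636/502681 ≈ 89.141)
f - 2574507 = 44809636/502681 - 2574507 = -1294110943631/502681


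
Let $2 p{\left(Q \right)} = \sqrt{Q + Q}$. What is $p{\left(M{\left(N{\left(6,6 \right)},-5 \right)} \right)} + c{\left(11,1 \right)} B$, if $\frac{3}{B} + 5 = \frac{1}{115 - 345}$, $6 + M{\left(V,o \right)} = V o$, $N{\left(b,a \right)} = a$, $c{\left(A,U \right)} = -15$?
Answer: $\frac{10350}{1151} + 3 i \sqrt{2} \approx 8.9922 + 4.2426 i$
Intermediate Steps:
$M{\left(V,o \right)} = -6 + V o$
$p{\left(Q \right)} = \frac{\sqrt{2} \sqrt{Q}}{2}$ ($p{\left(Q \right)} = \frac{\sqrt{Q + Q}}{2} = \frac{\sqrt{2 Q}}{2} = \frac{\sqrt{2} \sqrt{Q}}{2}$)
$B = - \frac{690}{1151}$ ($B = \frac{3}{-5 + \frac{1}{115 - 345}} = \frac{3}{-5 + \frac{1}{-230}} = \frac{3}{-5 - \frac{1}{230}} = \frac{3}{- \frac{1151}{230}} = 3 \left(- \frac{230}{1151}\right) = - \frac{690}{1151} \approx -0.59948$)
$p{\left(M{\left(N{\left(6,6 \right)},-5 \right)} \right)} + c{\left(11,1 \right)} B = \frac{\sqrt{2} \sqrt{-6 + 6 \left(-5\right)}}{2} - - \frac{10350}{1151} = \frac{\sqrt{2} \sqrt{-6 - 30}}{2} + \frac{10350}{1151} = \frac{\sqrt{2} \sqrt{-36}}{2} + \frac{10350}{1151} = \frac{\sqrt{2} \cdot 6 i}{2} + \frac{10350}{1151} = 3 i \sqrt{2} + \frac{10350}{1151} = \frac{10350}{1151} + 3 i \sqrt{2}$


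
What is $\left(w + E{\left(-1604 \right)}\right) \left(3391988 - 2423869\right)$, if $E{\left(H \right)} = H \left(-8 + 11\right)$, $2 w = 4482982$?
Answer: $2165371436801$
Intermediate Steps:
$w = 2241491$ ($w = \frac{1}{2} \cdot 4482982 = 2241491$)
$E{\left(H \right)} = 3 H$ ($E{\left(H \right)} = H 3 = 3 H$)
$\left(w + E{\left(-1604 \right)}\right) \left(3391988 - 2423869\right) = \left(2241491 + 3 \left(-1604\right)\right) \left(3391988 - 2423869\right) = \left(2241491 - 4812\right) 968119 = 2236679 \cdot 968119 = 2165371436801$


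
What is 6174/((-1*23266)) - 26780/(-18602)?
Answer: 127053683/108198533 ≈ 1.1743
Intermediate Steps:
6174/((-1*23266)) - 26780/(-18602) = 6174/(-23266) - 26780*(-1/18602) = 6174*(-1/23266) + 13390/9301 = -3087/11633 + 13390/9301 = 127053683/108198533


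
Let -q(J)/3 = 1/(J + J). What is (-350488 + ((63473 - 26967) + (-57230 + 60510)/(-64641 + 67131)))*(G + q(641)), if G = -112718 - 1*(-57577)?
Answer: 2763344064855175/159609 ≈ 1.7313e+10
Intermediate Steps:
G = -55141 (G = -112718 + 57577 = -55141)
q(J) = -3/(2*J) (q(J) = -3/(J + J) = -3*1/(2*J) = -3/(2*J))
(-350488 + ((63473 - 26967) + (-57230 + 60510)/(-64641 + 67131)))*(G + q(641)) = (-350488 + ((63473 - 26967) + (-57230 + 60510)/(-64641 + 67131)))*(-55141 - 3/2/641) = (-350488 + (36506 + 3280/2490))*(-55141 - 3/2*1/641) = (-350488 + (36506 + 3280*(1/2490)))*(-55141 - 3/1282) = (-350488 + (36506 + 328/249))*(-70690765/1282) = (-350488 + 9090322/249)*(-70690765/1282) = -78181190/249*(-70690765/1282) = 2763344064855175/159609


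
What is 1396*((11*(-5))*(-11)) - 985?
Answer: 843595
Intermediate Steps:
1396*((11*(-5))*(-11)) - 985 = 1396*(-55*(-11)) - 985 = 1396*605 - 985 = 844580 - 985 = 843595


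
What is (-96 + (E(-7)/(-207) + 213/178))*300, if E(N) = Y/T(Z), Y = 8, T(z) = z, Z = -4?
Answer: -174638450/6141 ≈ -28438.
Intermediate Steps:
E(N) = -2 (E(N) = 8/(-4) = 8*(-¼) = -2)
(-96 + (E(-7)/(-207) + 213/178))*300 = (-96 + (-2/(-207) + 213/178))*300 = (-96 + (-2*(-1/207) + 213*(1/178)))*300 = (-96 + (2/207 + 213/178))*300 = (-96 + 44447/36846)*300 = -3492769/36846*300 = -174638450/6141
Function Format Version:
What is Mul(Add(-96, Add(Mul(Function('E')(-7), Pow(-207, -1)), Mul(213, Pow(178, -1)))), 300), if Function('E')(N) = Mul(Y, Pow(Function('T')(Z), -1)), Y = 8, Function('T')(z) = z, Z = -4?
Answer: Rational(-174638450, 6141) ≈ -28438.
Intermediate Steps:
Function('E')(N) = -2 (Function('E')(N) = Mul(8, Pow(-4, -1)) = Mul(8, Rational(-1, 4)) = -2)
Mul(Add(-96, Add(Mul(Function('E')(-7), Pow(-207, -1)), Mul(213, Pow(178, -1)))), 300) = Mul(Add(-96, Add(Mul(-2, Pow(-207, -1)), Mul(213, Pow(178, -1)))), 300) = Mul(Add(-96, Add(Mul(-2, Rational(-1, 207)), Mul(213, Rational(1, 178)))), 300) = Mul(Add(-96, Add(Rational(2, 207), Rational(213, 178))), 300) = Mul(Add(-96, Rational(44447, 36846)), 300) = Mul(Rational(-3492769, 36846), 300) = Rational(-174638450, 6141)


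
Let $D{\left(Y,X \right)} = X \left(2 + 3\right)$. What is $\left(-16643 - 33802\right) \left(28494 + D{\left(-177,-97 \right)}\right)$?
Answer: $-1412914005$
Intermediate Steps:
$D{\left(Y,X \right)} = 5 X$ ($D{\left(Y,X \right)} = X 5 = 5 X$)
$\left(-16643 - 33802\right) \left(28494 + D{\left(-177,-97 \right)}\right) = \left(-16643 - 33802\right) \left(28494 + 5 \left(-97\right)\right) = - 50445 \left(28494 - 485\right) = \left(-50445\right) 28009 = -1412914005$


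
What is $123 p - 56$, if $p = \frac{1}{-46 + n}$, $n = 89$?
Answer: $- \frac{2285}{43} \approx -53.14$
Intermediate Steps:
$p = \frac{1}{43}$ ($p = \frac{1}{-46 + 89} = \frac{1}{43} \approx 0.023256$)
$123 p - 56 = 123 \cdot \frac{1}{43} - 56 = \frac{123}{43} - 56 = - \frac{2285}{43}$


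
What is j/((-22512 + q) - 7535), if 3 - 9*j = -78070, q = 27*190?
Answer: -78073/224253 ≈ -0.34815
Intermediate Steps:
q = 5130
j = 78073/9 (j = 1/3 - 1/9*(-78070) = 1/3 + 78070/9 = 78073/9 ≈ 8674.8)
j/((-22512 + q) - 7535) = 78073/(9*((-22512 + 5130) - 7535)) = 78073/(9*(-17382 - 7535)) = (78073/9)/(-24917) = (78073/9)*(-1/24917) = -78073/224253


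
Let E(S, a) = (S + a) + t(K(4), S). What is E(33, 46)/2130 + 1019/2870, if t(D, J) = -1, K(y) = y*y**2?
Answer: 79811/203770 ≈ 0.39167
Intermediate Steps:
K(y) = y**3
E(S, a) = -1 + S + a (E(S, a) = (S + a) - 1 = -1 + S + a)
E(33, 46)/2130 + 1019/2870 = (-1 + 33 + 46)/2130 + 1019/2870 = 78*(1/2130) + 1019*(1/2870) = 13/355 + 1019/2870 = 79811/203770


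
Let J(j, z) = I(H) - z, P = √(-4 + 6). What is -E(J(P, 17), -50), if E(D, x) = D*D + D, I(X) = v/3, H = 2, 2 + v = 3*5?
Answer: -1330/9 ≈ -147.78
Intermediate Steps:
v = 13 (v = -2 + 3*5 = -2 + 15 = 13)
I(X) = 13/3
P = √2 ≈ 1.4142
J(j, z) = 13/3 - z
E(D, x) = D + D² (E(D, x) = D² + D = D + D²)
-E(J(P, 17), -50) = -(13/3 - 1*17)*(1 + (13/3 - 1*17)) = -(13/3 - 17)*(1 + (13/3 - 17)) = -(-38)*(1 - 38/3)/3 = -(-38)*(-35)/(3*3) = -1*1330/9 = -1330/9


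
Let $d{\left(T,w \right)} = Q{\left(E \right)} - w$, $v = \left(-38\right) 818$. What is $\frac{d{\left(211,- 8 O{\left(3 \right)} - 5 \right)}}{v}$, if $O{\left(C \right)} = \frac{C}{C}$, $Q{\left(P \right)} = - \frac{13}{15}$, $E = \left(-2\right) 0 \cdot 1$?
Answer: $- \frac{91}{233130} \approx -0.00039034$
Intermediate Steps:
$E = 0$ ($E = 0 \cdot 1 = 0$)
$Q{\left(P \right)} = - \frac{13}{15}$ ($Q{\left(P \right)} = \left(-13\right) \frac{1}{15} = - \frac{13}{15}$)
$O{\left(C \right)} = 1$
$v = -31084$
$d{\left(T,w \right)} = - \frac{13}{15} - w$
$\frac{d{\left(211,- 8 O{\left(3 \right)} - 5 \right)}}{v} = \frac{- \frac{13}{15} - \left(\left(-8\right) 1 - 5\right)}{-31084} = \left(- \frac{13}{15} - \left(-8 - 5\right)\right) \left(- \frac{1}{31084}\right) = \left(- \frac{13}{15} - -13\right) \left(- \frac{1}{31084}\right) = \left(- \frac{13}{15} + 13\right) \left(- \frac{1}{31084}\right) = \frac{182}{15} \left(- \frac{1}{31084}\right) = - \frac{91}{233130}$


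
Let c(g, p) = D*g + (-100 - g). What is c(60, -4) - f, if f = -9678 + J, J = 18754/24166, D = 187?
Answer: 250567877/12083 ≈ 20737.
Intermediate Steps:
c(g, p) = -100 + 186*g (c(g, p) = 187*g + (-100 - g) = -100 + 186*g)
J = 9377/12083 (J = 18754*(1/24166) = 9377/12083 ≈ 0.77605)
f = -116929897/12083 (f = -9678 + 9377/12083 = -116929897/12083 ≈ -9677.2)
c(60, -4) - f = (-100 + 186*60) - 1*(-116929897/12083) = (-100 + 11160) + 116929897/12083 = 11060 + 116929897/12083 = 250567877/12083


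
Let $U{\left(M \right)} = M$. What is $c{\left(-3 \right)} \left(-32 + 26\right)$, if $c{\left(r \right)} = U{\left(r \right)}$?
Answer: $18$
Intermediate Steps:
$c{\left(r \right)} = r$
$c{\left(-3 \right)} \left(-32 + 26\right) = - 3 \left(-32 + 26\right) = \left(-3\right) \left(-6\right) = 18$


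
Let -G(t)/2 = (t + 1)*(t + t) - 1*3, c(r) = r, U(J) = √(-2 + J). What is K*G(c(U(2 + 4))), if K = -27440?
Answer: 493920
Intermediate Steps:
G(t) = 6 - 4*t*(1 + t) (G(t) = -2*((t + 1)*(t + t) - 1*3) = -2*((1 + t)*(2*t) - 3) = -2*(2*t*(1 + t) - 3) = -2*(-3 + 2*t*(1 + t)) = 6 - 4*t*(1 + t))
K*G(c(U(2 + 4))) = -27440*(6 - 4*√(-2 + (2 + 4)) - 4*(√(-2 + (2 + 4)))²) = -27440*(6 - 4*√(-2 + 6) - 4*(√(-2 + 6))²) = -27440*(6 - 4*√4 - 4*(√4)²) = -27440*(6 - 4*2 - 4*2²) = -27440*(6 - 8 - 4*4) = -27440*(6 - 8 - 16) = -27440*(-18) = 493920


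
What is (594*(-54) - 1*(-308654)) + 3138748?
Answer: 3415326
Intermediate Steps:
(594*(-54) - 1*(-308654)) + 3138748 = (-32076 + 308654) + 3138748 = 276578 + 3138748 = 3415326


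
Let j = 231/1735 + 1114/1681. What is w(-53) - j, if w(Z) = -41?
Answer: -121899036/2916535 ≈ -41.796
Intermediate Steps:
j = 2321101/2916535 (j = 231*(1/1735) + 1114*(1/1681) = 231/1735 + 1114/1681 = 2321101/2916535 ≈ 0.79584)
w(-53) - j = -41 - 1*2321101/2916535 = -41 - 2321101/2916535 = -121899036/2916535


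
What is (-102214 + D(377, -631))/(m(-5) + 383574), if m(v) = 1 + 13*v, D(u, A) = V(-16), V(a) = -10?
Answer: -51112/191755 ≈ -0.26655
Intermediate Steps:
D(u, A) = -10
(-102214 + D(377, -631))/(m(-5) + 383574) = (-102214 - 10)/((1 + 13*(-5)) + 383574) = -102224/((1 - 65) + 383574) = -102224/(-64 + 383574) = -102224/383510 = -102224*1/383510 = -51112/191755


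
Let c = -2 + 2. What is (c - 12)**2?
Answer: 144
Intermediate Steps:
c = 0
(c - 12)**2 = (0 - 12)**2 = (-12)**2 = 144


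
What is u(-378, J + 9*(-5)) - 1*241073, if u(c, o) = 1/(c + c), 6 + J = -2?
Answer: -182251189/756 ≈ -2.4107e+5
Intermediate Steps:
J = -8 (J = -6 - 2 = -8)
u(c, o) = 1/(2*c)
u(-378, J + 9*(-5)) - 1*241073 = (1/2)/(-378) - 1*241073 = (1/2)*(-1/378) - 241073 = -1/756 - 241073 = -182251189/756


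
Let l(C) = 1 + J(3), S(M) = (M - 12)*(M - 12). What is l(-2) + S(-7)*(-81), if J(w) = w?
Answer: -29237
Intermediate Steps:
S(M) = (-12 + M)² (S(M) = (-12 + M)*(-12 + M) = (-12 + M)²)
l(C) = 4 (l(C) = 1 + 3 = 4)
l(-2) + S(-7)*(-81) = 4 + (-12 - 7)²*(-81) = 4 + (-19)²*(-81) = 4 + 361*(-81) = 4 - 29241 = -29237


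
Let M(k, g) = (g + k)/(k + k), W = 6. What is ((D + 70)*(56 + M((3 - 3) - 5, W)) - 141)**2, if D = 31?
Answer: 3030392401/100 ≈ 3.0304e+7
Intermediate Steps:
M(k, g) = (g + k)/(2*k) (M(k, g) = (g + k)/((2*k)) = (g + k)*(1/(2*k)) = (g + k)/(2*k))
((D + 70)*(56 + M((3 - 3) - 5, W)) - 141)**2 = ((31 + 70)*(56 + (6 + ((3 - 3) - 5))/(2*((3 - 3) - 5))) - 141)**2 = (101*(56 + (6 + (0 - 5))/(2*(0 - 5))) - 141)**2 = (101*(56 + (1/2)*(6 - 5)/(-5)) - 141)**2 = (101*(56 + (1/2)*(-1/5)*1) - 141)**2 = (101*(56 - 1/10) - 141)**2 = (101*(559/10) - 141)**2 = (56459/10 - 141)**2 = (55049/10)**2 = 3030392401/100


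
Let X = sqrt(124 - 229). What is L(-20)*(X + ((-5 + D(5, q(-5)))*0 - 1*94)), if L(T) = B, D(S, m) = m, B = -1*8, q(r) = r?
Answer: 752 - 8*I*sqrt(105) ≈ 752.0 - 81.976*I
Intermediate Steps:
B = -8
L(T) = -8
X = I*sqrt(105) (X = sqrt(-105) = I*sqrt(105) ≈ 10.247*I)
L(-20)*(X + ((-5 + D(5, q(-5)))*0 - 1*94)) = -8*(I*sqrt(105) + ((-5 - 5)*0 - 1*94)) = -8*(I*sqrt(105) + (-10*0 - 94)) = -8*(I*sqrt(105) + (0 - 94)) = -8*(I*sqrt(105) - 94) = -8*(-94 + I*sqrt(105)) = 752 - 8*I*sqrt(105)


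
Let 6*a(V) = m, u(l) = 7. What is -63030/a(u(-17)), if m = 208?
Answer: -94545/52 ≈ -1818.2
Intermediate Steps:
a(V) = 104/3 (a(V) = (1/6)*208 = 104/3)
-63030/a(u(-17)) = -63030/104/3 = -63030*3/104 = -94545/52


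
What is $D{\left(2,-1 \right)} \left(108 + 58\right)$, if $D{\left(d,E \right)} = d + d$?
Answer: $664$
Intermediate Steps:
$D{\left(d,E \right)} = 2 d$
$D{\left(2,-1 \right)} \left(108 + 58\right) = 2 \cdot 2 \left(108 + 58\right) = 4 \cdot 166 = 664$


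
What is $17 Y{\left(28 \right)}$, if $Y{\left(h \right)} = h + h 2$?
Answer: $1428$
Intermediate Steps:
$Y{\left(h \right)} = 3 h$ ($Y{\left(h \right)} = h + 2 h = 3 h$)
$17 Y{\left(28 \right)} = 17 \cdot 3 \cdot 28 = 17 \cdot 84 = 1428$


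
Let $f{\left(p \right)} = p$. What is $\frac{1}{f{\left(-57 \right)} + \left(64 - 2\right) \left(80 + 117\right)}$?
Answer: $\frac{1}{12157} \approx 8.2257 \cdot 10^{-5}$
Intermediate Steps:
$\frac{1}{f{\left(-57 \right)} + \left(64 - 2\right) \left(80 + 117\right)} = \frac{1}{-57 + \left(64 - 2\right) \left(80 + 117\right)} = \frac{1}{-57 + 62 \cdot 197} = \frac{1}{-57 + 12214} = \frac{1}{12157}$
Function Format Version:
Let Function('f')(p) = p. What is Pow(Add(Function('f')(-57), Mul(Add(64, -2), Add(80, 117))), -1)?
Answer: Rational(1, 12157) ≈ 8.2257e-5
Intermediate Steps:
Pow(Add(Function('f')(-57), Mul(Add(64, -2), Add(80, 117))), -1) = Pow(Add(-57, Mul(Add(64, -2), Add(80, 117))), -1) = Pow(Add(-57, Mul(62, 197)), -1) = Pow(Add(-57, 12214), -1) = Pow(12157, -1) = Rational(1, 12157)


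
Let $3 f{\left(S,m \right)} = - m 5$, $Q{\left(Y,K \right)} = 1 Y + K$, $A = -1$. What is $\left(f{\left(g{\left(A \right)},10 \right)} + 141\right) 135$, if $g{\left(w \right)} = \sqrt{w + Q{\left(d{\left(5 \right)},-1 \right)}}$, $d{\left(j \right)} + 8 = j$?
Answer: $16785$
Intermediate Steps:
$d{\left(j \right)} = -8 + j$
$Q{\left(Y,K \right)} = K + Y$ ($Q{\left(Y,K \right)} = Y + K = K + Y$)
$g{\left(w \right)} = \sqrt{-4 + w}$ ($g{\left(w \right)} = \sqrt{w + \left(-1 + \left(-8 + 5\right)\right)} = \sqrt{w - 4} = \sqrt{-4 + w}$)
$f{\left(S,m \right)} = - \frac{5 m}{3}$ ($f{\left(S,m \right)} = \frac{\left(-1\right) m 5}{3} = \frac{\left(-1\right) 5 m}{3} = \frac{\left(-5\right) m}{3} = - \frac{5 m}{3}$)
$\left(f{\left(g{\left(A \right)},10 \right)} + 141\right) 135 = \left(\left(- \frac{5}{3}\right) 10 + 141\right) 135 = \left(- \frac{50}{3} + 141\right) 135 = \frac{373}{3} \cdot 135 = 16785$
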